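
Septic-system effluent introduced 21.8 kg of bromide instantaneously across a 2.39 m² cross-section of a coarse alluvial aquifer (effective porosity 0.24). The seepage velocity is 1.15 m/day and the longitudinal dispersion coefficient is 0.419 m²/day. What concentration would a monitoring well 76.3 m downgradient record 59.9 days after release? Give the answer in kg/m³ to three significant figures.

1.24 kg/m³

For an instantaneous plane source, C(x,t) = M/(n_e·A·√(4πDt)) · exp(−(x−vt)²/(4Dt)), with n_e·A the pore (flow) area.
Plume center vt = 1.15 × 59.9 = 68.885 m, so the well at 76.3 m is 7.415 m downgradient of the peak.
√(4πDt) = 17.76 m, giving peak height M/(n_e·A·√(4πDt)) = 21.8/(0.24 × 2.39 × 17.76) = 2.140 kg/m³.
(x−vt)²/(4Dt) = (7.415)²/(4 × 0.419 × 59.9) = 0.5477; exp(−0.5477) = 0.5783.
C = 2.140 × 0.5783 = 1.24 kg/m³.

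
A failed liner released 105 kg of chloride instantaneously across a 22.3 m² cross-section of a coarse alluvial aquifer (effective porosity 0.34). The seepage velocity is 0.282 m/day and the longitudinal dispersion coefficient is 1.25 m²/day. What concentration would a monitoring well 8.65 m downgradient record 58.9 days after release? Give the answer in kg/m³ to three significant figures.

0.367 kg/m³

For an instantaneous plane source, C(x,t) = M/(n_e·A·√(4πDt)) · exp(−(x−vt)²/(4Dt)), with n_e·A the pore (flow) area.
Plume center vt = 0.282 × 58.9 = 16.6098 m, so the well at 8.65 m is 7.9598 m upgradient of the peak.
√(4πDt) = 30.42 m, giving peak height M/(n_e·A·√(4πDt)) = 105/(0.34 × 22.3 × 30.42) = 0.4552 kg/m³.
(x−vt)²/(4Dt) = (-7.9598)²/(4 × 1.25 × 58.9) = 0.2151; exp(−0.2151) = 0.8065.
C = 0.4552 × 0.8065 = 0.367 kg/m³.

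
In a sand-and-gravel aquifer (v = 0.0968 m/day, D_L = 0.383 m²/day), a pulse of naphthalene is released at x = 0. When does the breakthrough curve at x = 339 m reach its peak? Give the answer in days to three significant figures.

3460 days

For the 1D instantaneous-source solution, setting ∂C/∂t = 0 at fixed x gives v²t² + 2Dt − x² = 0, so t = (√(D² + v²x²) − D)/v².
√(D² + v²x²) = √(0.383² + 0.0968² × 339²) = 32.82; v² = 0.00937024.
t = (32.82 − 0.383)/0.00937024 = 3460 days (vs. the pure-advection estimate x/v = 3500 d).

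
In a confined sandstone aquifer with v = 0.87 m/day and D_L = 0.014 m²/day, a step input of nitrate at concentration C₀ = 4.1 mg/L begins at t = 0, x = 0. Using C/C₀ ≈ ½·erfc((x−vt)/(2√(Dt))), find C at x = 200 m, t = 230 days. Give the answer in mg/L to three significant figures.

For a continuous step input, C/C₀ ≈ ½·erfc((x−vt)/(2√(Dt))).
vt = 0.87 × 230 = 200.1 m and 2√(Dt) = 2√(0.014 × 230) = 3.589 m.
Argument (x−vt)/(2√(Dt)) = (200 − 200.1)/3.589 = -0.02786; ½·erfc(-0.02786) = 0.5157.
C = 4.1 × 0.5157 = 2.11 mg/L.

2.11 mg/L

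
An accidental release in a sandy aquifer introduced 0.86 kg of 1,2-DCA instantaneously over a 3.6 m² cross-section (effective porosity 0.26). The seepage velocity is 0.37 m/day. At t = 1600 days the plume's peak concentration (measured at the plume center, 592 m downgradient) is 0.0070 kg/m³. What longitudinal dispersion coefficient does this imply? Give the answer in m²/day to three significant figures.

At the plume center C_max = M/(n_e·A·√(4πDt)), so D = M²/(4πt·(n_e·A·C_max)²).
n_e·A·C_max = 0.26 × 3.6 × 0.0070 = 0.006552 kg/m.
D = 0.86²/(4π × 1600 × 0.006552²) = 0.857 m²/day.

0.857 m²/day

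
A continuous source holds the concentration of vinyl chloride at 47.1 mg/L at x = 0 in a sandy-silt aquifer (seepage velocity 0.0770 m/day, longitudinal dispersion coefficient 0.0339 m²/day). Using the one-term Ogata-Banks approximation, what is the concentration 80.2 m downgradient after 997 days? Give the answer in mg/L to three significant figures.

For a continuous step input, C/C₀ ≈ ½·erfc((x−vt)/(2√(Dt))).
vt = 0.0770 × 997 = 76.769 m and 2√(Dt) = 2√(0.0339 × 997) = 11.63 m.
Argument (x−vt)/(2√(Dt)) = (80.2 − 76.769)/11.63 = 0.2950; ½·erfc(0.2950) = 0.3383.
C = 47.1 × 0.3383 = 15.9 mg/L.

15.9 mg/L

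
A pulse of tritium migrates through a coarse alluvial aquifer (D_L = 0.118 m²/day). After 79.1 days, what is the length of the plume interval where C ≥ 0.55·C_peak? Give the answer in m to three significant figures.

The plume is Gaussian with σ = √(2Dt) = √(2 × 0.118 × 79.1) = 4.321 m.
C/C_peak = exp(−Δx²/(2σ²)) = 0.55 ⇒ Δx = σ·√(−2 ln 0.55) = 4.321 × 1.093 = 4.723 m.
Width = 2Δx = 9.45 m.

9.45 m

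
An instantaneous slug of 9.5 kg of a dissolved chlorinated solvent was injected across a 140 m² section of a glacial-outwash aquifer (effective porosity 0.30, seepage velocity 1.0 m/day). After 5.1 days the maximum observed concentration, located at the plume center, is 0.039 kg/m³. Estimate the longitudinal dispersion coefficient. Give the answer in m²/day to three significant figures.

At the plume center C_max = M/(n_e·A·√(4πDt)), so D = M²/(4πt·(n_e·A·C_max)²).
n_e·A·C_max = 0.30 × 140 × 0.039 = 1.638 kg/m.
D = 9.5²/(4π × 5.1 × 1.638²) = 0.525 m²/day.

0.525 m²/day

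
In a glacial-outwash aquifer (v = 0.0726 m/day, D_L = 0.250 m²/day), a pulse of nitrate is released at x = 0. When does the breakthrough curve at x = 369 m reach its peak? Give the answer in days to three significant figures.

5040 days

For the 1D instantaneous-source solution, setting ∂C/∂t = 0 at fixed x gives v²t² + 2Dt − x² = 0, so t = (√(D² + v²x²) − D)/v².
√(D² + v²x²) = √(0.250² + 0.0726² × 369²) = 26.79; v² = 0.00527076.
t = (26.79 − 0.250)/0.00527076 = 5040 days (vs. the pure-advection estimate x/v = 5080 d).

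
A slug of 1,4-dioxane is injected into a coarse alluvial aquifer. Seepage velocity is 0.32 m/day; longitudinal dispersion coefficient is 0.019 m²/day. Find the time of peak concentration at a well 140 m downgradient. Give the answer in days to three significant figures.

For the 1D instantaneous-source solution, setting ∂C/∂t = 0 at fixed x gives v²t² + 2Dt − x² = 0, so t = (√(D² + v²x²) − D)/v².
√(D² + v²x²) = √(0.019² + 0.32² × 140²) = 44.80; v² = 0.1024.
t = (44.80 − 0.019)/0.1024 = 437 days (vs. the pure-advection estimate x/v = 438 d).

437 days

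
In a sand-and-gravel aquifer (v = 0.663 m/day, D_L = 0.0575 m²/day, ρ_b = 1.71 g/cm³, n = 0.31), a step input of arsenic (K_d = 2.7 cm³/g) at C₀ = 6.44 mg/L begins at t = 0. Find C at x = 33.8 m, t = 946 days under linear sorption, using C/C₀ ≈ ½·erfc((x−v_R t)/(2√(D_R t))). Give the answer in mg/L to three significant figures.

Retardation factor R = 1 + ρ_b·K_d/n = 1 + 1.71 × 2.7/0.31 = 15.89.
Sorption retards both mechanisms: v_R = v/R = 0.04172 m/day, D_R = D/R = 0.003619 m²/day.
v_R·t = 0.04172 × 946 = 39.46712 m; 2√(D_R t) = 3.701 m; argument = (33.8 − 39.46712)/3.701 = -1.531.
C = C₀ × ½·erfc(-1.531) = 6.44 × 0.9848 = 6.34 mg/L.

6.34 mg/L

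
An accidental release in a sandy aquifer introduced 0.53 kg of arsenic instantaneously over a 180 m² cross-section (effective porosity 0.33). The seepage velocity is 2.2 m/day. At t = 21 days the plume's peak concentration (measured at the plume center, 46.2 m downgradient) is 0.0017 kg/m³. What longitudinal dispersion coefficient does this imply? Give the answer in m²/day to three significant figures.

0.104 m²/day

At the plume center C_max = M/(n_e·A·√(4πDt)), so D = M²/(4πt·(n_e·A·C_max)²).
n_e·A·C_max = 0.33 × 180 × 0.0017 = 0.1010 kg/m.
D = 0.53²/(4π × 21 × 0.1010²) = 0.104 m²/day.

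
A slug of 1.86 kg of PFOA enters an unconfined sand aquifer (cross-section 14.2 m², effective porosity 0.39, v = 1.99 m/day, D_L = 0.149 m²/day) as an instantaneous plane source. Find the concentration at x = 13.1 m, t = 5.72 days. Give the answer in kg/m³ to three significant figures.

0.0432 kg/m³

For an instantaneous plane source, C(x,t) = M/(n_e·A·√(4πDt)) · exp(−(x−vt)²/(4Dt)), with n_e·A the pore (flow) area.
Plume center vt = 1.99 × 5.72 = 11.3828 m, so the well at 13.1 m is 1.7172 m downgradient of the peak.
√(4πDt) = 3.273 m, giving peak height M/(n_e·A·√(4πDt)) = 1.86/(0.39 × 14.2 × 3.273) = 0.1026 kg/m³.
(x−vt)²/(4Dt) = (1.7172)²/(4 × 0.149 × 5.72) = 0.8650; exp(−0.8650) = 0.4211.
C = 0.1026 × 0.4211 = 0.0432 kg/m³.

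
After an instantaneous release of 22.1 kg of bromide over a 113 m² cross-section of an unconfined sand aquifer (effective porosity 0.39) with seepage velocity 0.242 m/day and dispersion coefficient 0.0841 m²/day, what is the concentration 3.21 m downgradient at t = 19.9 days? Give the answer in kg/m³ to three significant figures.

0.0744 kg/m³

For an instantaneous plane source, C(x,t) = M/(n_e·A·√(4πDt)) · exp(−(x−vt)²/(4Dt)), with n_e·A the pore (flow) area.
Plume center vt = 0.242 × 19.9 = 4.8158 m, so the well at 3.21 m is 1.6058 m upgradient of the peak.
√(4πDt) = 4.586 m, giving peak height M/(n_e·A·√(4πDt)) = 22.1/(0.39 × 113 × 4.586) = 0.1093 kg/m³.
(x−vt)²/(4Dt) = (-1.6058)²/(4 × 0.0841 × 19.9) = 0.3852; exp(−0.3852) = 0.6803.
C = 0.1093 × 0.6803 = 0.0744 kg/m³.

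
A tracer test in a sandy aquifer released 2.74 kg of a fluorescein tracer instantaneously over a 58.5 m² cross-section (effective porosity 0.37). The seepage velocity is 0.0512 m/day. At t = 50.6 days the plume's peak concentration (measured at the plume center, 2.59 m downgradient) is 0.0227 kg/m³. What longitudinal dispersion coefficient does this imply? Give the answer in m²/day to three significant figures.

At the plume center C_max = M/(n_e·A·√(4πDt)), so D = M²/(4πt·(n_e·A·C_max)²).
n_e·A·C_max = 0.37 × 58.5 × 0.0227 = 0.4913 kg/m.
D = 2.74²/(4π × 50.6 × 0.4913²) = 0.0489 m²/day.

0.0489 m²/day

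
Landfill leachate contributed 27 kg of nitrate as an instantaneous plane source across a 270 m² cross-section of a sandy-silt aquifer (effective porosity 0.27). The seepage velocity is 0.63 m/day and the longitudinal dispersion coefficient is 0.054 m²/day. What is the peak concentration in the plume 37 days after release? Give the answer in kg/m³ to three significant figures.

0.0739 kg/m³

The peak of an instantaneous 1D plume sits at x = vt; there the Gaussian factor is 1 and C_max = M/(n_e·A·√(4πDt)), where n_e·A is the pore area the mass is dissolved in.
√(4πDt) = √(4π × 0.054 × 37) = 5.011 m, so C_max = 27/(0.27 × 270 × 5.011) = 0.0739 kg/m³.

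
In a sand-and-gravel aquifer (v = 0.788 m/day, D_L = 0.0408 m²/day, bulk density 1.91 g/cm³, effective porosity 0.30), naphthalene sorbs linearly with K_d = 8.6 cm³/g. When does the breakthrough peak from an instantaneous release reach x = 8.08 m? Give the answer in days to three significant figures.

Retardation factor R = 1 + ρ_b·K_d/n = 1 + 1.91 × 8.6/0.30 = 55.75.
Sorption retards both mechanisms: v_R = v/R = 0.01413 m/day, D_R = D/R = 0.0007318 m²/day.
Peak time from v_R²t² + 2D_R t − x² = 0: t = (√(D_R² + v_R²x²) − D_R)/v_R².
√(D_R² + v_R²x²) = √(0.0007318² + 0.01413² × 8.08²) = 0.1142; v_R² = 0.0001997.
t = (0.1142 − 0.0007318)/0.0001997 = 568 days.

568 days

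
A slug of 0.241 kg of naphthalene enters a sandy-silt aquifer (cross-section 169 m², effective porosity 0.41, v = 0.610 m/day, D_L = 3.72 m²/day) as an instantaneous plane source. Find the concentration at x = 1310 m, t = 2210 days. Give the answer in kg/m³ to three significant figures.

For an instantaneous plane source, C(x,t) = M/(n_e·A·√(4πDt)) · exp(−(x−vt)²/(4Dt)), with n_e·A the pore (flow) area.
Plume center vt = 0.610 × 2210 = 1348.1 m, so the well at 1310 m is 38.1 m upgradient of the peak.
√(4πDt) = 321.4 m, giving peak height M/(n_e·A·√(4πDt)) = 0.241/(0.41 × 169 × 321.4) = 1.082e-05 kg/m³.
(x−vt)²/(4Dt) = (-38.1)²/(4 × 3.72 × 2210) = 0.04414; exp(−0.04414) = 0.9568.
C = 1.082e-05 × 0.9568 = 1.04e-05 kg/m³.

1.04e-05 kg/m³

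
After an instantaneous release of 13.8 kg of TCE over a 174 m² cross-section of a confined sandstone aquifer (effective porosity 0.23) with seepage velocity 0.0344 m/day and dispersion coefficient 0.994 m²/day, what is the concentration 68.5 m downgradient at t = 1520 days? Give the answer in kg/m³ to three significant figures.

For an instantaneous plane source, C(x,t) = M/(n_e·A·√(4πDt)) · exp(−(x−vt)²/(4Dt)), with n_e·A the pore (flow) area.
Plume center vt = 0.0344 × 1520 = 52.288 m, so the well at 68.5 m is 16.212 m downgradient of the peak.
√(4πDt) = 137.8 m, giving peak height M/(n_e·A·√(4πDt)) = 13.8/(0.23 × 174 × 137.8) = 0.002502 kg/m³.
(x−vt)²/(4Dt) = (16.212)²/(4 × 0.994 × 1520) = 0.04349; exp(−0.04349) = 0.9574.
C = 0.002502 × 0.9574 = 0.00240 kg/m³.

0.00240 kg/m³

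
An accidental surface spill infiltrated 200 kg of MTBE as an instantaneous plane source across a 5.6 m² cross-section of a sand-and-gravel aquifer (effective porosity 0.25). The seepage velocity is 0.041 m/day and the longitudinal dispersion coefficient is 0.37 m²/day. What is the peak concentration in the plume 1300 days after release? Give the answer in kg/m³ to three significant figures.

1.84 kg/m³

The peak of an instantaneous 1D plume sits at x = vt; there the Gaussian factor is 1 and C_max = M/(n_e·A·√(4πDt)), where n_e·A is the pore area the mass is dissolved in.
√(4πDt) = √(4π × 0.37 × 1300) = 77.75 m, so C_max = 200/(0.25 × 5.6 × 77.75) = 1.84 kg/m³.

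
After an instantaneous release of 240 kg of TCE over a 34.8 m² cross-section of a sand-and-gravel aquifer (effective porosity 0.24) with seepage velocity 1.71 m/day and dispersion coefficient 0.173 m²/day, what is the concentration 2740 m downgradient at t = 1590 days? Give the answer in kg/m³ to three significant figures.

0.326 kg/m³

For an instantaneous plane source, C(x,t) = M/(n_e·A·√(4πDt)) · exp(−(x−vt)²/(4Dt)), with n_e·A the pore (flow) area.
Plume center vt = 1.71 × 1590 = 2718.9 m, so the well at 2740 m is 21.1 m downgradient of the peak.
√(4πDt) = 58.79 m, giving peak height M/(n_e·A·√(4πDt)) = 240/(0.24 × 34.8 × 58.79) = 0.4888 kg/m³.
(x−vt)²/(4Dt) = (21.1)²/(4 × 0.173 × 1590) = 0.4046; exp(−0.4046) = 0.6672.
C = 0.4888 × 0.6672 = 0.326 kg/m³.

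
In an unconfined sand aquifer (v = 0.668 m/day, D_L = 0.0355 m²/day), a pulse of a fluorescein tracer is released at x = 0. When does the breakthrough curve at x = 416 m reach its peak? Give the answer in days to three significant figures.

623 days

For the 1D instantaneous-source solution, setting ∂C/∂t = 0 at fixed x gives v²t² + 2Dt − x² = 0, so t = (√(D² + v²x²) − D)/v².
√(D² + v²x²) = √(0.0355² + 0.668² × 416²) = 277.9; v² = 0.446224.
t = (277.9 − 0.0355)/0.446224 = 623 days (vs. the pure-advection estimate x/v = 623 d).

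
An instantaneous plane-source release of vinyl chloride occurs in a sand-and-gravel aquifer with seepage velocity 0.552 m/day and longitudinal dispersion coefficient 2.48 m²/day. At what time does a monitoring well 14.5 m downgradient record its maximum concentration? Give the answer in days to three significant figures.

For the 1D instantaneous-source solution, setting ∂C/∂t = 0 at fixed x gives v²t² + 2Dt − x² = 0, so t = (√(D² + v²x²) − D)/v².
√(D² + v²x²) = √(2.48² + 0.552² × 14.5²) = 8.379; v² = 0.304704.
t = (8.379 − 2.48)/0.304704 = 19.4 days (vs. the pure-advection estimate x/v = 26.3 d).

19.4 days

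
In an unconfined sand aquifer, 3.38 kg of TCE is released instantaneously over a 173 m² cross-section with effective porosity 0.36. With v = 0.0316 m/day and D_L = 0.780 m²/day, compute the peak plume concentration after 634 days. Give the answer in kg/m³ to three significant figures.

0.000688 kg/m³

The peak of an instantaneous 1D plume sits at x = vt; there the Gaussian factor is 1 and C_max = M/(n_e·A·√(4πDt)), where n_e·A is the pore area the mass is dissolved in.
√(4πDt) = √(4π × 0.780 × 634) = 78.83 m, so C_max = 3.38/(0.36 × 173 × 78.83) = 0.000688 kg/m³.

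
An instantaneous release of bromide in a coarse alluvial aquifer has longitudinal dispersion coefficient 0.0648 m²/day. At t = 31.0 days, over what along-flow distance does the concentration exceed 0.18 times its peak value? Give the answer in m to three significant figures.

7.42 m

The plume is Gaussian with σ = √(2Dt) = √(2 × 0.0648 × 31.0) = 2.004 m.
C/C_peak = exp(−Δx²/(2σ²)) = 0.18 ⇒ Δx = σ·√(−2 ln 0.18) = 2.004 × 1.852 = 3.711 m.
Width = 2Δx = 7.42 m.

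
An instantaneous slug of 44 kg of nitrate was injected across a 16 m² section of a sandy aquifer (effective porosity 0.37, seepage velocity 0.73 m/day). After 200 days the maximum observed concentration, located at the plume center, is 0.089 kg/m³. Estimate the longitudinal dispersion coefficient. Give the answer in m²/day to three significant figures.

2.77 m²/day

At the plume center C_max = M/(n_e·A·√(4πDt)), so D = M²/(4πt·(n_e·A·C_max)²).
n_e·A·C_max = 0.37 × 16 × 0.089 = 0.5269 kg/m.
D = 44²/(4π × 200 × 0.5269²) = 2.77 m²/day.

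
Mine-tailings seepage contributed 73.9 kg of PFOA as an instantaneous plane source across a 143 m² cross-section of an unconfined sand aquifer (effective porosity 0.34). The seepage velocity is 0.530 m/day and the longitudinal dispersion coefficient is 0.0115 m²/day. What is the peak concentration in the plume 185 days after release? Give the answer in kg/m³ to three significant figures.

0.294 kg/m³

The peak of an instantaneous 1D plume sits at x = vt; there the Gaussian factor is 1 and C_max = M/(n_e·A·√(4πDt)), where n_e·A is the pore area the mass is dissolved in.
√(4πDt) = √(4π × 0.0115 × 185) = 5.171 m, so C_max = 73.9/(0.34 × 143 × 5.171) = 0.294 kg/m³.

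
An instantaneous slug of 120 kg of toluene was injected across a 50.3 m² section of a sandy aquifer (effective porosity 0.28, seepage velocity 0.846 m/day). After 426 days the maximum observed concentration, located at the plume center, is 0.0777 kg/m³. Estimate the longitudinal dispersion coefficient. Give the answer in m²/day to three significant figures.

At the plume center C_max = M/(n_e·A·√(4πDt)), so D = M²/(4πt·(n_e·A·C_max)²).
n_e·A·C_max = 0.28 × 50.3 × 0.0777 = 1.094 kg/m.
D = 120²/(4π × 426 × 1.094²) = 2.25 m²/day.

2.25 m²/day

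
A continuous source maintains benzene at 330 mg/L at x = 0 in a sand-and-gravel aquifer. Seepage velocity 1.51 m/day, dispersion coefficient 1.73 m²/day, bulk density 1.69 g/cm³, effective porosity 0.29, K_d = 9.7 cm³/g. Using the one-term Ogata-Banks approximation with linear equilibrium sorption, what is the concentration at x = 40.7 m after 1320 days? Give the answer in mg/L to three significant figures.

Retardation factor R = 1 + ρ_b·K_d/n = 1 + 1.69 × 9.7/0.29 = 57.53.
Sorption retards both mechanisms: v_R = v/R = 0.02625 m/day, D_R = D/R = 0.03007 m²/day.
v_R·t = 0.02625 × 1320 = 34.65 m; 2√(D_R t) = 12.60 m; argument = (40.7 − 34.65)/12.60 = 0.4802.
C = C₀ × ½·erfc(0.4802) = 330 × 0.2485 = 82.0 mg/L.

82.0 mg/L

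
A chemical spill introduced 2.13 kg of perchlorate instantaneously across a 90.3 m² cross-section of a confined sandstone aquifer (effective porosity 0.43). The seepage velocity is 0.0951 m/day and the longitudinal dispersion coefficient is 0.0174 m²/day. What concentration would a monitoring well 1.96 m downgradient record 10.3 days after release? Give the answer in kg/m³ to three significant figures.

For an instantaneous plane source, C(x,t) = M/(n_e·A·√(4πDt)) · exp(−(x−vt)²/(4Dt)), with n_e·A the pore (flow) area.
Plume center vt = 0.0951 × 10.3 = 0.97953 m, so the well at 1.96 m is 0.98047 m downgradient of the peak.
√(4πDt) = 1.501 m, giving peak height M/(n_e·A·√(4πDt)) = 2.13/(0.43 × 90.3 × 1.501) = 0.03655 kg/m³.
(x−vt)²/(4Dt) = (0.98047)²/(4 × 0.0174 × 10.3) = 1.341; exp(−1.341) = 0.2616.
C = 0.03655 × 0.2616 = 0.00956 kg/m³.

0.00956 kg/m³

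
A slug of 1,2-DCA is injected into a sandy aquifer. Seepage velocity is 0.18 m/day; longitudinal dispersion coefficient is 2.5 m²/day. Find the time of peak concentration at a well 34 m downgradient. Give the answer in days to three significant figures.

127 days

For the 1D instantaneous-source solution, setting ∂C/∂t = 0 at fixed x gives v²t² + 2Dt − x² = 0, so t = (√(D² + v²x²) − D)/v².
√(D² + v²x²) = √(2.5² + 0.18² × 34²) = 6.611; v² = 0.0324.
t = (6.611 − 2.5)/0.0324 = 127 days (vs. the pure-advection estimate x/v = 189 d).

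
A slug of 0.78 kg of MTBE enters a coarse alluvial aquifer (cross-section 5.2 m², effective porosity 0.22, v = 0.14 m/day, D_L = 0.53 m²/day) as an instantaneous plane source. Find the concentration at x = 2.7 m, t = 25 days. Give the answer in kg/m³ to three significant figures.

For an instantaneous plane source, C(x,t) = M/(n_e·A·√(4πDt)) · exp(−(x−vt)²/(4Dt)), with n_e·A the pore (flow) area.
Plume center vt = 0.14 × 25 = 3.5 m, so the well at 2.7 m is 0.8 m upgradient of the peak.
√(4πDt) = 12.90 m, giving peak height M/(n_e·A·√(4πDt)) = 0.78/(0.22 × 5.2 × 12.90) = 0.05285 kg/m³.
(x−vt)²/(4Dt) = (-0.8)²/(4 × 0.53 × 25) = 0.01208; exp(−0.01208) = 0.9880.
C = 0.05285 × 0.9880 = 0.0522 kg/m³.

0.0522 kg/m³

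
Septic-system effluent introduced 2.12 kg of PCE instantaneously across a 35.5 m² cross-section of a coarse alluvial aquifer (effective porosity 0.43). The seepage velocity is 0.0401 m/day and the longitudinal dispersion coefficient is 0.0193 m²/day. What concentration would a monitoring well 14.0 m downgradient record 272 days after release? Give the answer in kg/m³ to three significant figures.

For an instantaneous plane source, C(x,t) = M/(n_e·A·√(4πDt)) · exp(−(x−vt)²/(4Dt)), with n_e·A the pore (flow) area.
Plume center vt = 0.0401 × 272 = 10.9072 m, so the well at 14.0 m is 3.0928 m downgradient of the peak.
√(4πDt) = 8.122 m, giving peak height M/(n_e·A·√(4πDt)) = 2.12/(0.43 × 35.5 × 8.122) = 0.01710 kg/m³.
(x−vt)²/(4Dt) = (3.0928)²/(4 × 0.0193 × 272) = 0.4555; exp(−0.4555) = 0.6341.
C = 0.01710 × 0.6341 = 0.0108 kg/m³.

0.0108 kg/m³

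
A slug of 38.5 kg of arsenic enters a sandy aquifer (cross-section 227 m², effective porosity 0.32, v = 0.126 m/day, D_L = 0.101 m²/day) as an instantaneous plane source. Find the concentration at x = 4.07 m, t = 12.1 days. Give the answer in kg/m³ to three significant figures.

For an instantaneous plane source, C(x,t) = M/(n_e·A·√(4πDt)) · exp(−(x−vt)²/(4Dt)), with n_e·A the pore (flow) area.
Plume center vt = 0.126 × 12.1 = 1.5246 m, so the well at 4.07 m is 2.5454 m downgradient of the peak.
√(4πDt) = 3.919 m, giving peak height M/(n_e·A·√(4πDt)) = 38.5/(0.32 × 227 × 3.919) = 0.1352 kg/m³.
(x−vt)²/(4Dt) = (2.5454)²/(4 × 0.101 × 12.1) = 1.325; exp(−1.325) = 0.2658.
C = 0.1352 × 0.2658 = 0.0359 kg/m³.

0.0359 kg/m³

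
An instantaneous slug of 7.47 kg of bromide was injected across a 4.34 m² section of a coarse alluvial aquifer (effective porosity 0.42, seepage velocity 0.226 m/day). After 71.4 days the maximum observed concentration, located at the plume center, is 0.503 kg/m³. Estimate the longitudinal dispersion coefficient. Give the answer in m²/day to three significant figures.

At the plume center C_max = M/(n_e·A·√(4πDt)), so D = M²/(4πt·(n_e·A·C_max)²).
n_e·A·C_max = 0.42 × 4.34 × 0.503 = 0.9169 kg/m.
D = 7.47²/(4π × 71.4 × 0.9169²) = 0.0740 m²/day.

0.0740 m²/day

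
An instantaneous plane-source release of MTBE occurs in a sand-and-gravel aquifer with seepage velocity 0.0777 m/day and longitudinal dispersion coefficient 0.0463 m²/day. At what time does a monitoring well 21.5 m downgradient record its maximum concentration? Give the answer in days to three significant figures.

269 days

For the 1D instantaneous-source solution, setting ∂C/∂t = 0 at fixed x gives v²t² + 2Dt − x² = 0, so t = (√(D² + v²x²) − D)/v².
√(D² + v²x²) = √(0.0463² + 0.0777² × 21.5²) = 1.671; v² = 0.00603729.
t = (1.671 − 0.0463)/0.00603729 = 269 days (vs. the pure-advection estimate x/v = 277 d).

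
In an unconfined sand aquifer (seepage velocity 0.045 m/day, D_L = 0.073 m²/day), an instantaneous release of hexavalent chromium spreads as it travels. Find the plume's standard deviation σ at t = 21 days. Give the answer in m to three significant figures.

Dispersive spreading gives a Gaussian with σ² = 2Dt; advection only shifts the center.
σ = √(2 × 0.073 × 21) = 1.75 m.

1.75 m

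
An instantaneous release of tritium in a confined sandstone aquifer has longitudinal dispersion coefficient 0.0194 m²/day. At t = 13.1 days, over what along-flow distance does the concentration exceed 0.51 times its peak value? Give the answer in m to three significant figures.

The plume is Gaussian with σ = √(2Dt) = √(2 × 0.0194 × 13.1) = 0.7129 m.
C/C_peak = exp(−Δx²/(2σ²)) = 0.51 ⇒ Δx = σ·√(−2 ln 0.51) = 0.7129 × 1.160 = 0.8270 m.
Width = 2Δx = 1.65 m.

1.65 m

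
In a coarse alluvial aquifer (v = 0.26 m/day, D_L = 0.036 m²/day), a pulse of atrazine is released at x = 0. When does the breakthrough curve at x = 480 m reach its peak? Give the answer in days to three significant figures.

1850 days

For the 1D instantaneous-source solution, setting ∂C/∂t = 0 at fixed x gives v²t² + 2Dt − x² = 0, so t = (√(D² + v²x²) − D)/v².
√(D² + v²x²) = √(0.036² + 0.26² × 480²) = 124.8; v² = 0.0676.
t = (124.8 − 0.036)/0.0676 = 1850 days (vs. the pure-advection estimate x/v = 1850 d).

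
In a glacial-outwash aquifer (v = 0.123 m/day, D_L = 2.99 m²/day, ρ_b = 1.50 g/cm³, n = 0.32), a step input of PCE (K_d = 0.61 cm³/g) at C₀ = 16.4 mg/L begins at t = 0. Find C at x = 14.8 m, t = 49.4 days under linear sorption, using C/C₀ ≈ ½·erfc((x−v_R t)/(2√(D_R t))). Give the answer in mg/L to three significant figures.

Retardation factor R = 1 + ρ_b·K_d/n = 1 + 1.50 × 0.61/0.32 = 3.859.
Sorption retards both mechanisms: v_R = v/R = 0.03187 m/day, D_R = D/R = 0.7748 m²/day.
v_R·t = 0.03187 × 49.4 = 1.574378 m; 2√(D_R t) = 12.37 m; argument = (14.8 − 1.574378)/12.37 = 1.069.
C = C₀ × ½·erfc(1.069) = 16.4 × 0.06529 = 1.07 mg/L.

1.07 mg/L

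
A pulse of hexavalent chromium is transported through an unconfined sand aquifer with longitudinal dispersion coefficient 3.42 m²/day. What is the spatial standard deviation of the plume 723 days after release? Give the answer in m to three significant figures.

70.3 m

Dispersive spreading gives a Gaussian with σ² = 2Dt; advection only shifts the center.
σ = √(2 × 3.42 × 723) = 70.3 m.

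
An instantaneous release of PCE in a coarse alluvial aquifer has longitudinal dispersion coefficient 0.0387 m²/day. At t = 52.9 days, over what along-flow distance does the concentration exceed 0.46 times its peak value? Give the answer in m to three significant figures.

The plume is Gaussian with σ = √(2Dt) = √(2 × 0.0387 × 52.9) = 2.023 m.
C/C_peak = exp(−Δx²/(2σ²)) = 0.46 ⇒ Δx = σ·√(−2 ln 0.46) = 2.023 × 1.246 = 2.521 m.
Width = 2Δx = 5.04 m.

5.04 m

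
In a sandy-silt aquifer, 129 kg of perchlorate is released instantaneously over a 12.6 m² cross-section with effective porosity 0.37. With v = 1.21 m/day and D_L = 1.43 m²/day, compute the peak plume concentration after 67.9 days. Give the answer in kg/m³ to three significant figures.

0.792 kg/m³

The peak of an instantaneous 1D plume sits at x = vt; there the Gaussian factor is 1 and C_max = M/(n_e·A·√(4πDt)), where n_e·A is the pore area the mass is dissolved in.
√(4πDt) = √(4π × 1.43 × 67.9) = 34.93 m, so C_max = 129/(0.37 × 12.6 × 34.93) = 0.792 kg/m³.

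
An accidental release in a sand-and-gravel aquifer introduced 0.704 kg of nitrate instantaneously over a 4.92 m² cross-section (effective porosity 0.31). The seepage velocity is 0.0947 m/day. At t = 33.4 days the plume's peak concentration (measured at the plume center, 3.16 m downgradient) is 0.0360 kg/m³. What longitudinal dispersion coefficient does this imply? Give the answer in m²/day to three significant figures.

At the plume center C_max = M/(n_e·A·√(4πDt)), so D = M²/(4πt·(n_e·A·C_max)²).
n_e·A·C_max = 0.31 × 4.92 × 0.0360 = 0.05491 kg/m.
D = 0.704²/(4π × 33.4 × 0.05491²) = 0.392 m²/day.

0.392 m²/day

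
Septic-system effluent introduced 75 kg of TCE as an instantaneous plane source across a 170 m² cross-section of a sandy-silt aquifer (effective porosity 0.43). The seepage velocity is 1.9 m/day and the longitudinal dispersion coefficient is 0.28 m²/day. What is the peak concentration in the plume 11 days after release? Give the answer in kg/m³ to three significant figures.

0.165 kg/m³

The peak of an instantaneous 1D plume sits at x = vt; there the Gaussian factor is 1 and C_max = M/(n_e·A·√(4πDt)), where n_e·A is the pore area the mass is dissolved in.
√(4πDt) = √(4π × 0.28 × 11) = 6.221 m, so C_max = 75/(0.43 × 170 × 6.221) = 0.165 kg/m³.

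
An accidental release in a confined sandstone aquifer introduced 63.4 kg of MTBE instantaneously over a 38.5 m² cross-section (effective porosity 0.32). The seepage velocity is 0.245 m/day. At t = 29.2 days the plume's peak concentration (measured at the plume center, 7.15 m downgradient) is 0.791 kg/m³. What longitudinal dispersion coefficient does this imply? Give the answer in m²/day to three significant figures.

At the plume center C_max = M/(n_e·A·√(4πDt)), so D = M²/(4πt·(n_e·A·C_max)²).
n_e·A·C_max = 0.32 × 38.5 × 0.791 = 9.745 kg/m.
D = 63.4²/(4π × 29.2 × 9.745²) = 0.115 m²/day.

0.115 m²/day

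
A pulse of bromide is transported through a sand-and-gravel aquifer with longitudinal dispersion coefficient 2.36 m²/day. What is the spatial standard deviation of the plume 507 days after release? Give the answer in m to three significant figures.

Dispersive spreading gives a Gaussian with σ² = 2Dt; advection only shifts the center.
σ = √(2 × 2.36 × 507) = 48.9 m.

48.9 m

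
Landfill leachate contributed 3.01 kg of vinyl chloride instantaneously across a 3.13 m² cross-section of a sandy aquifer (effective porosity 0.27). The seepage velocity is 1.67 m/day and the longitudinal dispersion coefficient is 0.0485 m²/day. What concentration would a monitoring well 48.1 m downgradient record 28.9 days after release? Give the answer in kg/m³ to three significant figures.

0.845 kg/m³

For an instantaneous plane source, C(x,t) = M/(n_e·A·√(4πDt)) · exp(−(x−vt)²/(4Dt)), with n_e·A the pore (flow) area.
Plume center vt = 1.67 × 28.9 = 48.263 m, so the well at 48.1 m is 0.163 m upgradient of the peak.
√(4πDt) = 4.197 m, giving peak height M/(n_e·A·√(4πDt)) = 3.01/(0.27 × 3.13 × 4.197) = 0.8486 kg/m³.
(x−vt)²/(4Dt) = (-0.163)²/(4 × 0.0485 × 28.9) = 0.004739; exp(−0.004739) = 0.9953.
C = 0.8486 × 0.9953 = 0.845 kg/m³.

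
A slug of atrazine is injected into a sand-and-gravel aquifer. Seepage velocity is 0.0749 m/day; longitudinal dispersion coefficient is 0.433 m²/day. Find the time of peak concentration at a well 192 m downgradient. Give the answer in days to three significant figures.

2490 days

For the 1D instantaneous-source solution, setting ∂C/∂t = 0 at fixed x gives v²t² + 2Dt − x² = 0, so t = (√(D² + v²x²) − D)/v².
√(D² + v²x²) = √(0.433² + 0.0749² × 192²) = 14.39; v² = 0.00561001.
t = (14.39 − 0.433)/0.00561001 = 2490 days (vs. the pure-advection estimate x/v = 2560 d).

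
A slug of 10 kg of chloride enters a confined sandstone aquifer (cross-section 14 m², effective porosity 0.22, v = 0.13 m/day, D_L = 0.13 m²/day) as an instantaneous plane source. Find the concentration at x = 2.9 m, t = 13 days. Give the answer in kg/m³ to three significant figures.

0.567 kg/m³

For an instantaneous plane source, C(x,t) = M/(n_e·A·√(4πDt)) · exp(−(x−vt)²/(4Dt)), with n_e·A the pore (flow) area.
Plume center vt = 0.13 × 13 = 1.69 m, so the well at 2.9 m is 1.21 m downgradient of the peak.
√(4πDt) = 4.608 m, giving peak height M/(n_e·A·√(4πDt)) = 10/(0.22 × 14 × 4.608) = 0.7046 kg/m³.
(x−vt)²/(4Dt) = (1.21)²/(4 × 0.13 × 13) = 0.2166; exp(−0.2166) = 0.8053.
C = 0.7046 × 0.8053 = 0.567 kg/m³.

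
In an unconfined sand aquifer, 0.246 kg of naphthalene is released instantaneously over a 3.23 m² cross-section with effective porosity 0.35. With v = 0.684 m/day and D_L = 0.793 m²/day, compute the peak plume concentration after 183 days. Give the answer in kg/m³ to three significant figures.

The peak of an instantaneous 1D plume sits at x = vt; there the Gaussian factor is 1 and C_max = M/(n_e·A·√(4πDt)), where n_e·A is the pore area the mass is dissolved in.
√(4πDt) = √(4π × 0.793 × 183) = 42.70 m, so C_max = 0.246/(0.35 × 3.23 × 42.70) = 0.00510 kg/m³.

0.00510 kg/m³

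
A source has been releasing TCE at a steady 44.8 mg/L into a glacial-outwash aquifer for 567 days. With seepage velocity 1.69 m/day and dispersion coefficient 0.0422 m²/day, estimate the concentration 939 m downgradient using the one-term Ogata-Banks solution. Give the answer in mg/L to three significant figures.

For a continuous step input, C/C₀ ≈ ½·erfc((x−vt)/(2√(Dt))).
vt = 1.69 × 567 = 958.23 m and 2√(Dt) = 2√(0.0422 × 567) = 9.783 m.
Argument (x−vt)/(2√(Dt)) = (939 − 958.23)/9.783 = -1.966; ½·erfc(-1.966) = 0.9973.
C = 44.8 × 0.9973 = 44.7 mg/L.

44.7 mg/L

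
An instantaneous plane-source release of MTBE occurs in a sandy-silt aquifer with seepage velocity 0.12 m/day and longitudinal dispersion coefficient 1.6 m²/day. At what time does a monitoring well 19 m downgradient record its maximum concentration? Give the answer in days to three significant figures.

For the 1D instantaneous-source solution, setting ∂C/∂t = 0 at fixed x gives v²t² + 2Dt − x² = 0, so t = (√(D² + v²x²) − D)/v².
√(D² + v²x²) = √(1.6² + 0.12² × 19²) = 2.785; v² = 0.0144.
t = (2.785 − 1.6)/0.0144 = 82.3 days (vs. the pure-advection estimate x/v = 158 d).

82.3 days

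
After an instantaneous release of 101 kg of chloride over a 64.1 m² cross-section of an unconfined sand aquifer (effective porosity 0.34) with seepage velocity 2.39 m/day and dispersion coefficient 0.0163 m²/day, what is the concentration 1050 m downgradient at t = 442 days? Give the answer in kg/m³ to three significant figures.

For an instantaneous plane source, C(x,t) = M/(n_e·A·√(4πDt)) · exp(−(x−vt)²/(4Dt)), with n_e·A the pore (flow) area.
Plume center vt = 2.39 × 442 = 1056.38 m, so the well at 1050 m is 6.38 m upgradient of the peak.
√(4πDt) = 9.515 m, giving peak height M/(n_e·A·√(4πDt)) = 101/(0.34 × 64.1 × 9.515) = 0.4871 kg/m³.
(x−vt)²/(4Dt) = (-6.38)²/(4 × 0.0163 × 442) = 1.412; exp(−1.412) = 0.2437.
C = 0.4871 × 0.2437 = 0.119 kg/m³.

0.119 kg/m³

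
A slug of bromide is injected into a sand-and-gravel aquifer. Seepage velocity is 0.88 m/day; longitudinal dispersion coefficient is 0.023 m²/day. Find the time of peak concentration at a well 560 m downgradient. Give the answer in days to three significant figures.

For the 1D instantaneous-source solution, setting ∂C/∂t = 0 at fixed x gives v²t² + 2Dt − x² = 0, so t = (√(D² + v²x²) − D)/v².
√(D² + v²x²) = √(0.023² + 0.88² × 560²) = 492.8; v² = 0.7744.
t = (492.8 − 0.023)/0.7744 = 636 days (vs. the pure-advection estimate x/v = 636 d).

636 days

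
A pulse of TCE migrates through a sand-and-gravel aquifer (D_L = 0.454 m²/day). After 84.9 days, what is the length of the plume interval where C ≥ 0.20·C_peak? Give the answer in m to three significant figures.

31.5 m

The plume is Gaussian with σ = √(2Dt) = √(2 × 0.454 × 84.9) = 8.780 m.
C/C_peak = exp(−Δx²/(2σ²)) = 0.20 ⇒ Δx = σ·√(−2 ln 0.20) = 8.780 × 1.794 = 15.75 m.
Width = 2Δx = 31.5 m.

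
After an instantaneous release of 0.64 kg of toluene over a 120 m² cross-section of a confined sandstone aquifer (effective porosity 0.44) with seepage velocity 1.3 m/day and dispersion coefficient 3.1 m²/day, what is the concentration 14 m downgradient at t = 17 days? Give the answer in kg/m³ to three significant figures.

0.000345 kg/m³

For an instantaneous plane source, C(x,t) = M/(n_e·A·√(4πDt)) · exp(−(x−vt)²/(4Dt)), with n_e·A the pore (flow) area.
Plume center vt = 1.3 × 17 = 22.1 m, so the well at 14 m is 8.1 m upgradient of the peak.
√(4πDt) = 25.73 m, giving peak height M/(n_e·A·√(4πDt)) = 0.64/(0.44 × 120 × 25.73) = 0.0004711 kg/m³.
(x−vt)²/(4Dt) = (-8.1)²/(4 × 3.1 × 17) = 0.3112; exp(−0.3112) = 0.7326.
C = 0.0004711 × 0.7326 = 0.000345 kg/m³.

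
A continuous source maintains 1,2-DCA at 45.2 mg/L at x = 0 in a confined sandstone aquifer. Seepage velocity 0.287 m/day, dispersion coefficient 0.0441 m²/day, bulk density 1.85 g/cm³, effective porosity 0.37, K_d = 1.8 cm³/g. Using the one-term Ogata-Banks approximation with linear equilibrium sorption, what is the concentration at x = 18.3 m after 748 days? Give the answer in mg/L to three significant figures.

Retardation factor R = 1 + ρ_b·K_d/n = 1 + 1.85 × 1.8/0.37 = 10.00.
Sorption retards both mechanisms: v_R = v/R = 0.02870 m/day, D_R = D/R = 0.004410 m²/day.
v_R·t = 0.02870 × 748 = 21.4676 m; 2√(D_R t) = 3.632 m; argument = (18.3 − 21.4676)/3.632 = -0.8721.
C = C₀ × ½·erfc(-0.8721) = 45.2 × 0.8913 = 40.3 mg/L.

40.3 mg/L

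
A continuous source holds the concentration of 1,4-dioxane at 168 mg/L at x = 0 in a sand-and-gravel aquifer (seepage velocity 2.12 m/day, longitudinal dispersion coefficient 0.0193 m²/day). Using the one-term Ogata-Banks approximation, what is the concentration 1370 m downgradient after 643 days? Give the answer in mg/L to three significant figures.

14.3 mg/L

For a continuous step input, C/C₀ ≈ ½·erfc((x−vt)/(2√(Dt))).
vt = 2.12 × 643 = 1363.16 m and 2√(Dt) = 2√(0.0193 × 643) = 7.046 m.
Argument (x−vt)/(2√(Dt)) = (1370 − 1363.16)/7.046 = 0.9708; ½·erfc(0.9708) = 0.08489.
C = 168 × 0.08489 = 14.3 mg/L.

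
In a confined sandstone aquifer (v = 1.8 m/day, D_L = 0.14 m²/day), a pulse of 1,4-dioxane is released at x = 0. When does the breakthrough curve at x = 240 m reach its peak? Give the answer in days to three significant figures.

133 days

For the 1D instantaneous-source solution, setting ∂C/∂t = 0 at fixed x gives v²t² + 2Dt − x² = 0, so t = (√(D² + v²x²) − D)/v².
√(D² + v²x²) = √(0.14² + 1.8² × 240²) = 432.0; v² = 3.24.
t = (432.0 − 0.14)/3.24 = 133 days (vs. the pure-advection estimate x/v = 133 d).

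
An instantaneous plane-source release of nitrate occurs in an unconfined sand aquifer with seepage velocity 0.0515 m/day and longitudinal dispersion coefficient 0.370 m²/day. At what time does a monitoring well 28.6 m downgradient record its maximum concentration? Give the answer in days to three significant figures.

For the 1D instantaneous-source solution, setting ∂C/∂t = 0 at fixed x gives v²t² + 2Dt − x² = 0, so t = (√(D² + v²x²) − D)/v².
√(D² + v²x²) = √(0.370² + 0.0515² × 28.6²) = 1.519; v² = 0.00265225.
t = (1.519 − 0.370)/0.00265225 = 433 days (vs. the pure-advection estimate x/v = 555 d).

433 days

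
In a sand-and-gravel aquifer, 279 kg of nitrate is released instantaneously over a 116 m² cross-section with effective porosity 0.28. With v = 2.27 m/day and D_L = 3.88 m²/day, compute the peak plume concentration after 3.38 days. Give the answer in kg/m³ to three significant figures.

The peak of an instantaneous 1D plume sits at x = vt; there the Gaussian factor is 1 and C_max = M/(n_e·A·√(4πDt)), where n_e·A is the pore area the mass is dissolved in.
√(4πDt) = √(4π × 3.88 × 3.38) = 12.84 m, so C_max = 279/(0.28 × 116 × 12.84) = 0.669 kg/m³.

0.669 kg/m³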